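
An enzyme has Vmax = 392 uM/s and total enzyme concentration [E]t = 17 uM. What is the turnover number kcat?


kcat = Vmax / [E]t
kcat = 392 / 17
kcat = 23.0588 s^-1

23.0588 s^-1


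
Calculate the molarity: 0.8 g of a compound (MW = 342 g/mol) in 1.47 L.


C = (mass / MW) / volume
C = (0.8 / 342) / 1.47
C = 0.0016 M

0.0016 M


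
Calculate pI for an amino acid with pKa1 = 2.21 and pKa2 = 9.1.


pI = (pKa1 + pKa2) / 2
pI = (2.21 + 9.1) / 2
pI = 5.655

5.655


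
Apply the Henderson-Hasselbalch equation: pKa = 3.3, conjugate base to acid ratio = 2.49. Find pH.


pH = pKa + log10([A-]/[HA])
pH = 3.3 + log10(2.49)
pH = 3.6962

3.6962


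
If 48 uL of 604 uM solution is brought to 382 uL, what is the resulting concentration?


C2 = C1 * V1 / V2
C2 = 604 * 48 / 382
C2 = 75.8953 uM

75.8953 uM


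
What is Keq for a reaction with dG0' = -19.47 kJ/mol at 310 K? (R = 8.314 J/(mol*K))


Keq = exp(-dG0 * 1000 / (R * T))
Keq = exp(-(-19.47) * 1000 / (8.314 * 310))
Keq = 1908.9338

1908.9338


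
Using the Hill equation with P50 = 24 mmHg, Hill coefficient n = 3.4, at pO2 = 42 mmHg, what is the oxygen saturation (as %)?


Y = pO2^n / (P50^n + pO2^n)
Y = 42^3.4 / (24^3.4 + 42^3.4)
Y = 87.02%

87.02%


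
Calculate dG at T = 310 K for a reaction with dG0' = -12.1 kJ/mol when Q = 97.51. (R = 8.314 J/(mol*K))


dG = dG0' + RT * ln(Q) / 1000
dG = -12.1 + 8.314 * 310 * ln(97.51) / 1000
dG = -0.2959 kJ/mol

-0.2959 kJ/mol


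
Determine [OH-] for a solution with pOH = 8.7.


[OH-] = 10^(-pOH)
[OH-] = 10^(-8.7)
[OH-] = 1.995e-09 M

1.995e-09 M


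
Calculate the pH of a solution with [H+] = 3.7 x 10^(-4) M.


pH = -log10([H+])
pH = -log10(3.7 x 10^(-4))
pH = 3.4318

3.4318


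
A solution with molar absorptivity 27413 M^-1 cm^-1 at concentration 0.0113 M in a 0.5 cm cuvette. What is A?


A = epsilon * c * l
A = 27413 * 0.0113 * 0.5
A = 154.8834

154.8834


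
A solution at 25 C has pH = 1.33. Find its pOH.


pOH = 14 - pH
pOH = 14 - 1.33
pOH = 12.67

12.67


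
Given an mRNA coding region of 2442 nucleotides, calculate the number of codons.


codons = nucleotides / 3
codons = 2442 / 3 = 814

814


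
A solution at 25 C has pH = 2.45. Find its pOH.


pOH = 14 - pH
pOH = 14 - 2.45
pOH = 11.55

11.55


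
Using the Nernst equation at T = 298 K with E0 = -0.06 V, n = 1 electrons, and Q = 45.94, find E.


E = E0 - (RT/nF) * ln(Q)
E = -0.06 - (8.314 * 298 / (1 * 96485)) * ln(45.94)
E = -0.1583 V

-0.1583 V


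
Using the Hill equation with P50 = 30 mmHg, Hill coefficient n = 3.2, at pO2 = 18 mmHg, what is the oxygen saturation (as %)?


Y = pO2^n / (P50^n + pO2^n)
Y = 18^3.2 / (30^3.2 + 18^3.2)
Y = 16.32%

16.32%


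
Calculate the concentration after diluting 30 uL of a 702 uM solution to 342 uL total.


C2 = C1 * V1 / V2
C2 = 702 * 30 / 342
C2 = 61.5789 uM

61.5789 uM


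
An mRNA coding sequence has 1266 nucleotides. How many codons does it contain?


codons = nucleotides / 3
codons = 1266 / 3 = 422

422


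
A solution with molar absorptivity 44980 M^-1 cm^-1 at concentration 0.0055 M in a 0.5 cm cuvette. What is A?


A = epsilon * c * l
A = 44980 * 0.0055 * 0.5
A = 123.695

123.695


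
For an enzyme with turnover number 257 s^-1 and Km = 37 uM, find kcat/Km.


Catalytic efficiency = kcat / Km
= 257 / 37
= 6.9459 uM^-1*s^-1

6.9459 uM^-1*s^-1


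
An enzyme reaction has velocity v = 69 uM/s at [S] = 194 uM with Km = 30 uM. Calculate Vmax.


Vmax = v * (Km + [S]) / [S]
Vmax = 69 * (30 + 194) / 194
Vmax = 79.6701 uM/s

79.6701 uM/s


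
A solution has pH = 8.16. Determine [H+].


[H+] = 10^(-pH)
[H+] = 10^(-8.16)
[H+] = 6.918e-09 M

6.918e-09 M


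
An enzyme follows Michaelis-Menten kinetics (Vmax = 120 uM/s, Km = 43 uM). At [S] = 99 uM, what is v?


v = Vmax * [S] / (Km + [S])
v = 120 * 99 / (43 + 99)
v = 83.662 uM/s

83.662 uM/s


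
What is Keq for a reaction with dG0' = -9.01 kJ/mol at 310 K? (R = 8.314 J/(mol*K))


Keq = exp(-dG0 * 1000 / (R * T))
Keq = exp(-(-9.01) * 1000 / (8.314 * 310))
Keq = 32.9784

32.9784


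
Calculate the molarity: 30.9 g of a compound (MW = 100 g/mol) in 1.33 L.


C = (mass / MW) / volume
C = (30.9 / 100) / 1.33
C = 0.2323 M

0.2323 M


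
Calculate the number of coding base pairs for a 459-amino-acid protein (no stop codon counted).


Each amino acid = 1 codon = 3 bp
bp = 459 * 3 = 1377 bp

1377 bp


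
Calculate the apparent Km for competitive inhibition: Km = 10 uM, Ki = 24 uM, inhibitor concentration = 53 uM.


Km_app = Km * (1 + [I]/Ki)
Km_app = 10 * (1 + 53/24)
Km_app = 32.0833 uM

32.0833 uM


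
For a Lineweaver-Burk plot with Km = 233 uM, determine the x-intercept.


x-intercept = -1/Km
= -1/233
= -0.0043 1/uM

-0.0043 1/uM


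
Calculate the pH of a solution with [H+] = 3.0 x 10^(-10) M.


pH = -log10([H+])
pH = -log10(3.0 x 10^(-10))
pH = 9.5229

9.5229


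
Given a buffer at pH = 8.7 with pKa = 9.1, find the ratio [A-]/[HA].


[A-]/[HA] = 10^(pH - pKa)
= 10^(8.7 - 9.1)
= 0.3981

0.3981


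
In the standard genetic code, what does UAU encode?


Standard genetic code lookup.
Codon UAU -> Tyr

Tyr


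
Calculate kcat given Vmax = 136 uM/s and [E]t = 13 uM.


kcat = Vmax / [E]t
kcat = 136 / 13
kcat = 10.4615 s^-1

10.4615 s^-1


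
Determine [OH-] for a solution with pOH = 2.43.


[OH-] = 10^(-pOH)
[OH-] = 10^(-2.43)
[OH-] = 0.0037 M

0.0037 M


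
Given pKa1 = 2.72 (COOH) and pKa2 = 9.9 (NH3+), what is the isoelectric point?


pI = (pKa1 + pKa2) / 2
pI = (2.72 + 9.9) / 2
pI = 6.31

6.31


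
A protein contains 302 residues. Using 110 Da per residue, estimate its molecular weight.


MW = n_residues * 110 Da
MW = 302 * 110
MW = 33220 Da

33220 Da


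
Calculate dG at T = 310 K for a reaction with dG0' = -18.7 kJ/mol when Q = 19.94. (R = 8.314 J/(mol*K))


dG = dG0' + RT * ln(Q) / 1000
dG = -18.7 + 8.314 * 310 * ln(19.94) / 1000
dG = -10.9867 kJ/mol

-10.9867 kJ/mol


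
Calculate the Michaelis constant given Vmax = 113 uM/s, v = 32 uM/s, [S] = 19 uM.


Km = [S] * (Vmax - v) / v
Km = 19 * (113 - 32) / 32
Km = 48.0938 uM

48.0938 uM


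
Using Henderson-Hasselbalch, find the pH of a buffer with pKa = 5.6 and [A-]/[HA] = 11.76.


pH = pKa + log10([A-]/[HA])
pH = 5.6 + log10(11.76)
pH = 6.6704

6.6704


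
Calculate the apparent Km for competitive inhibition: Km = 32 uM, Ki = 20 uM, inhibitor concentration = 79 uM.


Km_app = Km * (1 + [I]/Ki)
Km_app = 32 * (1 + 79/20)
Km_app = 158.4 uM

158.4 uM


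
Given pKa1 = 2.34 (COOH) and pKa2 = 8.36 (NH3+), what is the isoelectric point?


pI = (pKa1 + pKa2) / 2
pI = (2.34 + 8.36) / 2
pI = 5.35

5.35


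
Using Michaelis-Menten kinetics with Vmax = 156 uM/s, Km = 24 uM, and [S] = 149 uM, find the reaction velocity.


v = Vmax * [S] / (Km + [S])
v = 156 * 149 / (24 + 149)
v = 134.3584 uM/s

134.3584 uM/s


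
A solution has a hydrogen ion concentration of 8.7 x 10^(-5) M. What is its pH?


pH = -log10([H+])
pH = -log10(8.7 x 10^(-5))
pH = 4.0605

4.0605


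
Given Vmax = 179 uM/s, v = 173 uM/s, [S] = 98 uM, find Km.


Km = [S] * (Vmax - v) / v
Km = 98 * (179 - 173) / 173
Km = 3.3988 uM

3.3988 uM


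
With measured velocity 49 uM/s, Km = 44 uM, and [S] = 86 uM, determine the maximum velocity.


Vmax = v * (Km + [S]) / [S]
Vmax = 49 * (44 + 86) / 86
Vmax = 74.0698 uM/s

74.0698 uM/s


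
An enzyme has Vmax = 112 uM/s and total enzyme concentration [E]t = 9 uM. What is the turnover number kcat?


kcat = Vmax / [E]t
kcat = 112 / 9
kcat = 12.4444 s^-1

12.4444 s^-1


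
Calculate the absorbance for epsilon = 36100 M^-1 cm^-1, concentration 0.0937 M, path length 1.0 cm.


A = epsilon * c * l
A = 36100 * 0.0937 * 1.0
A = 3382.57

3382.57


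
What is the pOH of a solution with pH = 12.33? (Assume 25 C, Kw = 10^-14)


pOH = 14 - pH
pOH = 14 - 12.33
pOH = 1.67

1.67


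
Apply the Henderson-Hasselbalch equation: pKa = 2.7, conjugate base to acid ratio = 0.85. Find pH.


pH = pKa + log10([A-]/[HA])
pH = 2.7 + log10(0.85)
pH = 2.6294

2.6294


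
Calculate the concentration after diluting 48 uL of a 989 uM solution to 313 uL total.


C2 = C1 * V1 / V2
C2 = 989 * 48 / 313
C2 = 151.6677 uM

151.6677 uM


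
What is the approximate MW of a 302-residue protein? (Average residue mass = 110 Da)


MW = n_residues * 110 Da
MW = 302 * 110
MW = 33220 Da

33220 Da


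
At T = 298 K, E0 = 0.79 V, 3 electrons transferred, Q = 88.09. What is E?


E = E0 - (RT/nF) * ln(Q)
E = 0.79 - (8.314 * 298 / (3 * 96485)) * ln(88.09)
E = 0.7517 V

0.7517 V


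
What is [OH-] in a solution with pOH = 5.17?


[OH-] = 10^(-pOH)
[OH-] = 10^(-5.17)
[OH-] = 6.761e-06 M

6.761e-06 M


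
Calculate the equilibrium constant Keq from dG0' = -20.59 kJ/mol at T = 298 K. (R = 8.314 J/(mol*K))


Keq = exp(-dG0 * 1000 / (R * T))
Keq = exp(-(-20.59) * 1000 / (8.314 * 298))
Keq = 4066.572

4066.572


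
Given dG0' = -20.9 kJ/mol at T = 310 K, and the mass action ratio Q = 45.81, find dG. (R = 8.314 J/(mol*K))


dG = dG0' + RT * ln(Q) / 1000
dG = -20.9 + 8.314 * 310 * ln(45.81) / 1000
dG = -11.043 kJ/mol

-11.043 kJ/mol


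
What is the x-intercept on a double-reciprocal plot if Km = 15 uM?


x-intercept = -1/Km
= -1/15
= -0.0667 1/uM

-0.0667 1/uM


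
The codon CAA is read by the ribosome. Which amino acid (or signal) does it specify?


Standard genetic code lookup.
Codon CAA -> Gln

Gln


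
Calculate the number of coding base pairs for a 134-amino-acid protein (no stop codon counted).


Each amino acid = 1 codon = 3 bp
bp = 134 * 3 = 402 bp

402 bp


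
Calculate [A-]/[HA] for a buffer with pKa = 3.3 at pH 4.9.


[A-]/[HA] = 10^(pH - pKa)
= 10^(4.9 - 3.3)
= 39.8107

39.8107


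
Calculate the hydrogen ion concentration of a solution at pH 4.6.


[H+] = 10^(-pH)
[H+] = 10^(-4.6)
[H+] = 2.512e-05 M

2.512e-05 M


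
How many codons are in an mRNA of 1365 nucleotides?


codons = nucleotides / 3
codons = 1365 / 3 = 455

455


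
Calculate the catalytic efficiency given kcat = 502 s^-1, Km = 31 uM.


Catalytic efficiency = kcat / Km
= 502 / 31
= 16.1935 uM^-1*s^-1

16.1935 uM^-1*s^-1


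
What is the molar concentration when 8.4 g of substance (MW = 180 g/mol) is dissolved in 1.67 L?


C = (mass / MW) / volume
C = (8.4 / 180) / 1.67
C = 0.0279 M

0.0279 M


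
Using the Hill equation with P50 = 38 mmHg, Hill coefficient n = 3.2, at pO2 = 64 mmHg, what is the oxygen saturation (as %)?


Y = pO2^n / (P50^n + pO2^n)
Y = 64^3.2 / (38^3.2 + 64^3.2)
Y = 84.13%

84.13%


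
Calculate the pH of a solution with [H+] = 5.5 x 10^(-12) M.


pH = -log10([H+])
pH = -log10(5.5 x 10^(-12))
pH = 11.2596

11.2596


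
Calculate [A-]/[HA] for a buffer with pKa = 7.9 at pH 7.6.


[A-]/[HA] = 10^(pH - pKa)
= 10^(7.6 - 7.9)
= 0.5012

0.5012


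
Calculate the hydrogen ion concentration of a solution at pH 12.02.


[H+] = 10^(-pH)
[H+] = 10^(-12.02)
[H+] = 9.550e-13 M

9.550e-13 M


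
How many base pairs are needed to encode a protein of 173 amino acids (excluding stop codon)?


Each amino acid = 1 codon = 3 bp
bp = 173 * 3 = 519 bp

519 bp


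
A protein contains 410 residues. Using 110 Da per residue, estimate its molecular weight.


MW = n_residues * 110 Da
MW = 410 * 110
MW = 45100 Da

45100 Da


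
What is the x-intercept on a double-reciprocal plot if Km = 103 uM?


x-intercept = -1/Km
= -1/103
= -0.0097 1/uM

-0.0097 1/uM


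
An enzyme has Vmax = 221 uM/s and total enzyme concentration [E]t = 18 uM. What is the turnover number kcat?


kcat = Vmax / [E]t
kcat = 221 / 18
kcat = 12.2778 s^-1

12.2778 s^-1


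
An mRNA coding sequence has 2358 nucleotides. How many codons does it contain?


codons = nucleotides / 3
codons = 2358 / 3 = 786

786


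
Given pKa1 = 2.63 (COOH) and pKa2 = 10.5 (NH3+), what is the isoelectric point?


pI = (pKa1 + pKa2) / 2
pI = (2.63 + 10.5) / 2
pI = 6.565

6.565


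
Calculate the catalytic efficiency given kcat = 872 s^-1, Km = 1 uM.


Catalytic efficiency = kcat / Km
= 872 / 1
= 872.0 uM^-1*s^-1

872.0 uM^-1*s^-1


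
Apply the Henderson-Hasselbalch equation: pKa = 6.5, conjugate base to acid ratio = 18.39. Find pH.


pH = pKa + log10([A-]/[HA])
pH = 6.5 + log10(18.39)
pH = 7.7646

7.7646


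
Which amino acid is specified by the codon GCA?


Standard genetic code lookup.
Codon GCA -> Ala

Ala


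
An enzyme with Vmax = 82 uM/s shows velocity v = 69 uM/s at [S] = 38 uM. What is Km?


Km = [S] * (Vmax - v) / v
Km = 38 * (82 - 69) / 69
Km = 7.1594 uM

7.1594 uM


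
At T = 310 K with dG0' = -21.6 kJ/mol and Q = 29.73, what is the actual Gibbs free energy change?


dG = dG0' + RT * ln(Q) / 1000
dG = -21.6 + 8.314 * 310 * ln(29.73) / 1000
dG = -12.8573 kJ/mol

-12.8573 kJ/mol


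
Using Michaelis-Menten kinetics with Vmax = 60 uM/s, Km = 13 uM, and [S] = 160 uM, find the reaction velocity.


v = Vmax * [S] / (Km + [S])
v = 60 * 160 / (13 + 160)
v = 55.4913 uM/s

55.4913 uM/s


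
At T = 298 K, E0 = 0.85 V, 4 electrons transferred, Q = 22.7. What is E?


E = E0 - (RT/nF) * ln(Q)
E = 0.85 - (8.314 * 298 / (4 * 96485)) * ln(22.7)
E = 0.83 V

0.83 V


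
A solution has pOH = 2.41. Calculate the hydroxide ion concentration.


[OH-] = 10^(-pOH)
[OH-] = 10^(-2.41)
[OH-] = 0.0039 M

0.0039 M


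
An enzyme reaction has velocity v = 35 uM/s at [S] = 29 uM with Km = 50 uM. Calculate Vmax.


Vmax = v * (Km + [S]) / [S]
Vmax = 35 * (50 + 29) / 29
Vmax = 95.3448 uM/s

95.3448 uM/s


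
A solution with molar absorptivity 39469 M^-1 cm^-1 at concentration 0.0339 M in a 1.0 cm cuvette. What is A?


A = epsilon * c * l
A = 39469 * 0.0339 * 1.0
A = 1337.9991

1337.9991


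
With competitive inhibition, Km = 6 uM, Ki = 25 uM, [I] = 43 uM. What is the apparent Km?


Km_app = Km * (1 + [I]/Ki)
Km_app = 6 * (1 + 43/25)
Km_app = 16.32 uM

16.32 uM


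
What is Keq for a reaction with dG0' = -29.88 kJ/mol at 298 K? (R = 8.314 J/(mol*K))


Keq = exp(-dG0 * 1000 / (R * T))
Keq = exp(-(-29.88) * 1000 / (8.314 * 298))
Keq = 172852.5877

172852.5877


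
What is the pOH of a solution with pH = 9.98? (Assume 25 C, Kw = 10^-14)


pOH = 14 - pH
pOH = 14 - 9.98
pOH = 4.02

4.02


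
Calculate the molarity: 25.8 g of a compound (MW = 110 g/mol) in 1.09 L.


C = (mass / MW) / volume
C = (25.8 / 110) / 1.09
C = 0.2152 M

0.2152 M


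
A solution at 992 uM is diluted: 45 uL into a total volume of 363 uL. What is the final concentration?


C2 = C1 * V1 / V2
C2 = 992 * 45 / 363
C2 = 122.9752 uM

122.9752 uM


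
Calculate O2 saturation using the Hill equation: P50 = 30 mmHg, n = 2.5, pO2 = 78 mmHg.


Y = pO2^n / (P50^n + pO2^n)
Y = 78^2.5 / (30^2.5 + 78^2.5)
Y = 91.6%

91.6%


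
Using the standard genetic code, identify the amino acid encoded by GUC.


Standard genetic code lookup.
Codon GUC -> Val

Val


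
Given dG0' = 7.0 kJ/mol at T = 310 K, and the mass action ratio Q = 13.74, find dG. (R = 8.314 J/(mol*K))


dG = dG0' + RT * ln(Q) / 1000
dG = 7.0 + 8.314 * 310 * ln(13.74) / 1000
dG = 13.7534 kJ/mol

13.7534 kJ/mol


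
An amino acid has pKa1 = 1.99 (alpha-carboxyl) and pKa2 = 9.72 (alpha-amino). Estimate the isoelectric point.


pI = (pKa1 + pKa2) / 2
pI = (1.99 + 9.72) / 2
pI = 5.855

5.855


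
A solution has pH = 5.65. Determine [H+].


[H+] = 10^(-pH)
[H+] = 10^(-5.65)
[H+] = 2.239e-06 M

2.239e-06 M


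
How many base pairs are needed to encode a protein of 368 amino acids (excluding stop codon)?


Each amino acid = 1 codon = 3 bp
bp = 368 * 3 = 1104 bp

1104 bp


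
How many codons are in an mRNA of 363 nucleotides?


codons = nucleotides / 3
codons = 363 / 3 = 121

121


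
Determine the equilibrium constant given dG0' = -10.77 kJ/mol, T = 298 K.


Keq = exp(-dG0 * 1000 / (R * T))
Keq = exp(-(-10.77) * 1000 / (8.314 * 298))
Keq = 77.2462

77.2462


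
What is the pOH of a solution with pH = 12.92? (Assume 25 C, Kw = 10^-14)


pOH = 14 - pH
pOH = 14 - 12.92
pOH = 1.08

1.08


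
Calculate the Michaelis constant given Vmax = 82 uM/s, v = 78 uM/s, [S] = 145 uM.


Km = [S] * (Vmax - v) / v
Km = 145 * (82 - 78) / 78
Km = 7.4359 uM

7.4359 uM


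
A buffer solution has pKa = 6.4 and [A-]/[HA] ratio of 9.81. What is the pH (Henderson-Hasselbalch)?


pH = pKa + log10([A-]/[HA])
pH = 6.4 + log10(9.81)
pH = 7.3917

7.3917


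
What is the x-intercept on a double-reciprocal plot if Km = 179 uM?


x-intercept = -1/Km
= -1/179
= -0.0056 1/uM

-0.0056 1/uM


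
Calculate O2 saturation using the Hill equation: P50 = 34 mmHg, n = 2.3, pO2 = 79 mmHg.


Y = pO2^n / (P50^n + pO2^n)
Y = 79^2.3 / (34^2.3 + 79^2.3)
Y = 87.43%

87.43%


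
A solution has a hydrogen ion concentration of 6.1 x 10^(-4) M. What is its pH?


pH = -log10([H+])
pH = -log10(6.1 x 10^(-4))
pH = 3.2147

3.2147


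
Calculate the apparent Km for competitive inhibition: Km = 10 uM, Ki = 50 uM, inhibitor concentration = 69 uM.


Km_app = Km * (1 + [I]/Ki)
Km_app = 10 * (1 + 69/50)
Km_app = 23.8 uM

23.8 uM


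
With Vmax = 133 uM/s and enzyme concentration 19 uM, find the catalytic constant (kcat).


kcat = Vmax / [E]t
kcat = 133 / 19
kcat = 7.0 s^-1

7.0 s^-1


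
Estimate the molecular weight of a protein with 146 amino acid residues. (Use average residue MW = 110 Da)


MW = n_residues * 110 Da
MW = 146 * 110
MW = 16060 Da

16060 Da


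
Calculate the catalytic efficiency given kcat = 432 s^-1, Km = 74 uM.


Catalytic efficiency = kcat / Km
= 432 / 74
= 5.8378 uM^-1*s^-1

5.8378 uM^-1*s^-1


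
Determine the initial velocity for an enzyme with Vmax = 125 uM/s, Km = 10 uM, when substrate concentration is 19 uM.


v = Vmax * [S] / (Km + [S])
v = 125 * 19 / (10 + 19)
v = 81.8966 uM/s

81.8966 uM/s


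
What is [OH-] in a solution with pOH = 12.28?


[OH-] = 10^(-pOH)
[OH-] = 10^(-12.28)
[OH-] = 5.248e-13 M

5.248e-13 M


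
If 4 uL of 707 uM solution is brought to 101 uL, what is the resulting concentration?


C2 = C1 * V1 / V2
C2 = 707 * 4 / 101
C2 = 28.0 uM

28.0 uM


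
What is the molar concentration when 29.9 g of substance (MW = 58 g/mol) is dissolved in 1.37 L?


C = (mass / MW) / volume
C = (29.9 / 58) / 1.37
C = 0.3763 M

0.3763 M


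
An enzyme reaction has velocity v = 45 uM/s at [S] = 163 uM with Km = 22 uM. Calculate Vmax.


Vmax = v * (Km + [S]) / [S]
Vmax = 45 * (22 + 163) / 163
Vmax = 51.0736 uM/s

51.0736 uM/s


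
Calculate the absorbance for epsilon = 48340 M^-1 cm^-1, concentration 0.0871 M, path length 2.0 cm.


A = epsilon * c * l
A = 48340 * 0.0871 * 2.0
A = 8420.828

8420.828


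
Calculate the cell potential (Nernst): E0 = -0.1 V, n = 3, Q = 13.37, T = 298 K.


E = E0 - (RT/nF) * ln(Q)
E = -0.1 - (8.314 * 298 / (3 * 96485)) * ln(13.37)
E = -0.1222 V

-0.1222 V


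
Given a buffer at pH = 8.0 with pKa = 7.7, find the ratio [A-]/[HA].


[A-]/[HA] = 10^(pH - pKa)
= 10^(8.0 - 7.7)
= 1.9953

1.9953


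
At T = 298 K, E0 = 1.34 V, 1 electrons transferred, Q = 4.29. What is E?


E = E0 - (RT/nF) * ln(Q)
E = 1.34 - (8.314 * 298 / (1 * 96485)) * ln(4.29)
E = 1.3026 V

1.3026 V


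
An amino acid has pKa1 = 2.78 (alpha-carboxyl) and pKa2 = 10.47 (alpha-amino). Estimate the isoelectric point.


pI = (pKa1 + pKa2) / 2
pI = (2.78 + 10.47) / 2
pI = 6.625

6.625


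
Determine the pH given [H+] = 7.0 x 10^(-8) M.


pH = -log10([H+])
pH = -log10(7.0 x 10^(-8))
pH = 7.1549

7.1549


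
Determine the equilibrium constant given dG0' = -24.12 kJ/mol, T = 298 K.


Keq = exp(-dG0 * 1000 / (R * T))
Keq = exp(-(-24.12) * 1000 / (8.314 * 298))
Keq = 16904.5427

16904.5427


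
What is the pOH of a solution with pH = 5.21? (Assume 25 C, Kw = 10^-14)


pOH = 14 - pH
pOH = 14 - 5.21
pOH = 8.79

8.79


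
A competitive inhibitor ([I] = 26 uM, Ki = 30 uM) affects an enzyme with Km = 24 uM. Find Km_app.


Km_app = Km * (1 + [I]/Ki)
Km_app = 24 * (1 + 26/30)
Km_app = 44.8 uM

44.8 uM


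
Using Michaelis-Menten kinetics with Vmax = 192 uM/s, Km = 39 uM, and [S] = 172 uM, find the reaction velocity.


v = Vmax * [S] / (Km + [S])
v = 192 * 172 / (39 + 172)
v = 156.5118 uM/s

156.5118 uM/s


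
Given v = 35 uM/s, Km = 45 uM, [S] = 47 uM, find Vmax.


Vmax = v * (Km + [S]) / [S]
Vmax = 35 * (45 + 47) / 47
Vmax = 68.5106 uM/s

68.5106 uM/s


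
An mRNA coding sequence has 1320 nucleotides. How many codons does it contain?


codons = nucleotides / 3
codons = 1320 / 3 = 440

440


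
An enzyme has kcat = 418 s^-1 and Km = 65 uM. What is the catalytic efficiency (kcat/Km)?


Catalytic efficiency = kcat / Km
= 418 / 65
= 6.4308 uM^-1*s^-1

6.4308 uM^-1*s^-1


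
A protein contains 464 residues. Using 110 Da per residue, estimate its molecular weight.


MW = n_residues * 110 Da
MW = 464 * 110
MW = 51040 Da

51040 Da


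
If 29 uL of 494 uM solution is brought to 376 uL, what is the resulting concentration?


C2 = C1 * V1 / V2
C2 = 494 * 29 / 376
C2 = 38.1011 uM

38.1011 uM


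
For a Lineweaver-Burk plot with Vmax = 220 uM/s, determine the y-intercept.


y-intercept = 1/Vmax
= 1/220
= 0.0045 s/uM

0.0045 s/uM


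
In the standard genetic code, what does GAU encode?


Standard genetic code lookup.
Codon GAU -> Asp

Asp


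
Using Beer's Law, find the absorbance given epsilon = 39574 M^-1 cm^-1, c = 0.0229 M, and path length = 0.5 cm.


A = epsilon * c * l
A = 39574 * 0.0229 * 0.5
A = 453.1223

453.1223


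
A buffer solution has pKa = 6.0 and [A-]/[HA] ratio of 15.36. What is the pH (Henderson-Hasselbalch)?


pH = pKa + log10([A-]/[HA])
pH = 6.0 + log10(15.36)
pH = 7.1864

7.1864


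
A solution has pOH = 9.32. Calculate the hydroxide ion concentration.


[OH-] = 10^(-pOH)
[OH-] = 10^(-9.32)
[OH-] = 4.786e-10 M

4.786e-10 M


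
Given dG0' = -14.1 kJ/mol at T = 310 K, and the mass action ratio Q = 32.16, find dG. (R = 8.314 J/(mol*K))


dG = dG0' + RT * ln(Q) / 1000
dG = -14.1 + 8.314 * 310 * ln(32.16) / 1000
dG = -5.1548 kJ/mol

-5.1548 kJ/mol


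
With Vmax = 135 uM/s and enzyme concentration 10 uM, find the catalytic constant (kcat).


kcat = Vmax / [E]t
kcat = 135 / 10
kcat = 13.5 s^-1

13.5 s^-1


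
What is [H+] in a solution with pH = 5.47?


[H+] = 10^(-pH)
[H+] = 10^(-5.47)
[H+] = 3.388e-06 M

3.388e-06 M


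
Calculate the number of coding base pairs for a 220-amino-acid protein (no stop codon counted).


Each amino acid = 1 codon = 3 bp
bp = 220 * 3 = 660 bp

660 bp


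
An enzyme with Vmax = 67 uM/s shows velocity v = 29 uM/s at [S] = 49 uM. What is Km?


Km = [S] * (Vmax - v) / v
Km = 49 * (67 - 29) / 29
Km = 64.2069 uM

64.2069 uM


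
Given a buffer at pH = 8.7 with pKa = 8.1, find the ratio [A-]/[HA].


[A-]/[HA] = 10^(pH - pKa)
= 10^(8.7 - 8.1)
= 3.9811

3.9811


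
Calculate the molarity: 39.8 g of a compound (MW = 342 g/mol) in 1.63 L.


C = (mass / MW) / volume
C = (39.8 / 342) / 1.63
C = 0.0714 M

0.0714 M


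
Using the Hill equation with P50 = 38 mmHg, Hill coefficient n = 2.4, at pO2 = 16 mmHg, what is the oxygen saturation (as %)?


Y = pO2^n / (P50^n + pO2^n)
Y = 16^2.4 / (38^2.4 + 16^2.4)
Y = 11.15%

11.15%


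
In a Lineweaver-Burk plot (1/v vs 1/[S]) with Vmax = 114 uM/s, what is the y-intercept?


y-intercept = 1/Vmax
= 1/114
= 0.0088 s/uM

0.0088 s/uM


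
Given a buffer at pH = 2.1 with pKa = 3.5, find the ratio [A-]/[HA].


[A-]/[HA] = 10^(pH - pKa)
= 10^(2.1 - 3.5)
= 0.0398

0.0398


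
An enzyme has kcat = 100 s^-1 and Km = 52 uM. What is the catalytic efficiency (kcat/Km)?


Catalytic efficiency = kcat / Km
= 100 / 52
= 1.9231 uM^-1*s^-1

1.9231 uM^-1*s^-1


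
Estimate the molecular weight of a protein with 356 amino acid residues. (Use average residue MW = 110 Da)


MW = n_residues * 110 Da
MW = 356 * 110
MW = 39160 Da

39160 Da


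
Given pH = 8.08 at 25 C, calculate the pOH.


pOH = 14 - pH
pOH = 14 - 8.08
pOH = 5.92

5.92


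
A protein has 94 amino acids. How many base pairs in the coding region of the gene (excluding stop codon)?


Each amino acid = 1 codon = 3 bp
bp = 94 * 3 = 282 bp

282 bp


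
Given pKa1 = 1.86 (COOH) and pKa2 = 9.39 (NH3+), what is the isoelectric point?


pI = (pKa1 + pKa2) / 2
pI = (1.86 + 9.39) / 2
pI = 5.625

5.625


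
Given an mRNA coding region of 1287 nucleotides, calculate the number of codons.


codons = nucleotides / 3
codons = 1287 / 3 = 429

429


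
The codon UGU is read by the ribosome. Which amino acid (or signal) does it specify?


Standard genetic code lookup.
Codon UGU -> Cys

Cys


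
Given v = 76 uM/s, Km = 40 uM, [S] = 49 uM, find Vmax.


Vmax = v * (Km + [S]) / [S]
Vmax = 76 * (40 + 49) / 49
Vmax = 138.0408 uM/s

138.0408 uM/s


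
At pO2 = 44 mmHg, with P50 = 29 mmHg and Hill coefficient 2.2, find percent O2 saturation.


Y = pO2^n / (P50^n + pO2^n)
Y = 44^2.2 / (29^2.2 + 44^2.2)
Y = 71.45%

71.45%


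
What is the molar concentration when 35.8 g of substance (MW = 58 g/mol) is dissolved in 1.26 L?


C = (mass / MW) / volume
C = (35.8 / 58) / 1.26
C = 0.4899 M

0.4899 M


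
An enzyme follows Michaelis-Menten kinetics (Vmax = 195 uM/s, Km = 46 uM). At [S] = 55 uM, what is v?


v = Vmax * [S] / (Km + [S])
v = 195 * 55 / (46 + 55)
v = 106.1881 uM/s

106.1881 uM/s


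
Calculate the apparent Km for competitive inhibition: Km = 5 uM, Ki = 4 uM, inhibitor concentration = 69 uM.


Km_app = Km * (1 + [I]/Ki)
Km_app = 5 * (1 + 69/4)
Km_app = 91.25 uM

91.25 uM


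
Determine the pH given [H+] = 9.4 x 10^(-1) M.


pH = -log10([H+])
pH = -log10(9.4 x 10^(-1))
pH = 0.0269

0.0269


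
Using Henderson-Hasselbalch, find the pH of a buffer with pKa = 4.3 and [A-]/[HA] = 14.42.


pH = pKa + log10([A-]/[HA])
pH = 4.3 + log10(14.42)
pH = 5.459

5.459


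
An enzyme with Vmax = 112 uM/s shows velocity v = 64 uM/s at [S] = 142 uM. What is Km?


Km = [S] * (Vmax - v) / v
Km = 142 * (112 - 64) / 64
Km = 106.5 uM

106.5 uM


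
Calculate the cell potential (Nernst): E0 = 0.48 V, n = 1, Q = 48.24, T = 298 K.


E = E0 - (RT/nF) * ln(Q)
E = 0.48 - (8.314 * 298 / (1 * 96485)) * ln(48.24)
E = 0.3805 V

0.3805 V


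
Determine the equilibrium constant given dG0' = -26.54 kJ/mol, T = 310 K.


Keq = exp(-dG0 * 1000 / (R * T))
Keq = exp(-(-26.54) * 1000 / (8.314 * 310))
Keq = 29656.5546

29656.5546


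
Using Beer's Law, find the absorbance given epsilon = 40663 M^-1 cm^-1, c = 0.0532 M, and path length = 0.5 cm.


A = epsilon * c * l
A = 40663 * 0.0532 * 0.5
A = 1081.6358

1081.6358


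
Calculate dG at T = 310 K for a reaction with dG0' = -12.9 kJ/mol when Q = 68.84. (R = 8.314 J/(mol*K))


dG = dG0' + RT * ln(Q) / 1000
dG = -12.9 + 8.314 * 310 * ln(68.84) / 1000
dG = -1.9933 kJ/mol

-1.9933 kJ/mol


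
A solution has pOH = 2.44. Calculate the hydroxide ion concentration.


[OH-] = 10^(-pOH)
[OH-] = 10^(-2.44)
[OH-] = 0.0036 M

0.0036 M


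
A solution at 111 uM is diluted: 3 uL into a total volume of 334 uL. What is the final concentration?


C2 = C1 * V1 / V2
C2 = 111 * 3 / 334
C2 = 0.997 uM

0.997 uM


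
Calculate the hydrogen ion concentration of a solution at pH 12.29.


[H+] = 10^(-pH)
[H+] = 10^(-12.29)
[H+] = 5.129e-13 M

5.129e-13 M


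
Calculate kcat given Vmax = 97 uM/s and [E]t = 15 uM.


kcat = Vmax / [E]t
kcat = 97 / 15
kcat = 6.4667 s^-1

6.4667 s^-1


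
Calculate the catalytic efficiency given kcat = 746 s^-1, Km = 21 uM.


Catalytic efficiency = kcat / Km
= 746 / 21
= 35.5238 uM^-1*s^-1

35.5238 uM^-1*s^-1


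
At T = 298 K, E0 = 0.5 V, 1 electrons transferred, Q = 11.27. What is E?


E = E0 - (RT/nF) * ln(Q)
E = 0.5 - (8.314 * 298 / (1 * 96485)) * ln(11.27)
E = 0.4378 V

0.4378 V


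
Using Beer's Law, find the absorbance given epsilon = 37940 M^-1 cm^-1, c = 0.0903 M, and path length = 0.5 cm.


A = epsilon * c * l
A = 37940 * 0.0903 * 0.5
A = 1712.991

1712.991


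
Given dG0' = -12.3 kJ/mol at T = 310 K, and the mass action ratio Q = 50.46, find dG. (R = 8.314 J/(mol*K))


dG = dG0' + RT * ln(Q) / 1000
dG = -12.3 + 8.314 * 310 * ln(50.46) / 1000
dG = -2.1938 kJ/mol

-2.1938 kJ/mol


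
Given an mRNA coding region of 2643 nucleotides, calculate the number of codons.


codons = nucleotides / 3
codons = 2643 / 3 = 881

881


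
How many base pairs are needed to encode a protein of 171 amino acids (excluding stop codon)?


Each amino acid = 1 codon = 3 bp
bp = 171 * 3 = 513 bp

513 bp


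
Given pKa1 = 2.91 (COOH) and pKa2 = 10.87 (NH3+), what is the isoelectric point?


pI = (pKa1 + pKa2) / 2
pI = (2.91 + 10.87) / 2
pI = 6.89

6.89


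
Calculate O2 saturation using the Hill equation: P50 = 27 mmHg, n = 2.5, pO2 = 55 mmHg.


Y = pO2^n / (P50^n + pO2^n)
Y = 55^2.5 / (27^2.5 + 55^2.5)
Y = 85.55%

85.55%


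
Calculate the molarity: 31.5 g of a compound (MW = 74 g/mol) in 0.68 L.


C = (mass / MW) / volume
C = (31.5 / 74) / 0.68
C = 0.626 M

0.626 M


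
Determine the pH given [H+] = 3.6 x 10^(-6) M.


pH = -log10([H+])
pH = -log10(3.6 x 10^(-6))
pH = 5.4437

5.4437


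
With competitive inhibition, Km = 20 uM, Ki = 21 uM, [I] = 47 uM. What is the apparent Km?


Km_app = Km * (1 + [I]/Ki)
Km_app = 20 * (1 + 47/21)
Km_app = 64.7619 uM

64.7619 uM


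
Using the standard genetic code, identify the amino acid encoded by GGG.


Standard genetic code lookup.
Codon GGG -> Gly

Gly


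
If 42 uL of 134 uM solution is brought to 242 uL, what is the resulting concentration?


C2 = C1 * V1 / V2
C2 = 134 * 42 / 242
C2 = 23.2562 uM

23.2562 uM


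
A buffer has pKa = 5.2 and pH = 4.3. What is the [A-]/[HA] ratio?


[A-]/[HA] = 10^(pH - pKa)
= 10^(4.3 - 5.2)
= 0.1259

0.1259


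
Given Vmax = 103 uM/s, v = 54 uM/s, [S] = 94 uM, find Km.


Km = [S] * (Vmax - v) / v
Km = 94 * (103 - 54) / 54
Km = 85.2963 uM

85.2963 uM


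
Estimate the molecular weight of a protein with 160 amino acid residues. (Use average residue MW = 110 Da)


MW = n_residues * 110 Da
MW = 160 * 110
MW = 17600 Da

17600 Da


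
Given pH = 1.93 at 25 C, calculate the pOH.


pOH = 14 - pH
pOH = 14 - 1.93
pOH = 12.07

12.07


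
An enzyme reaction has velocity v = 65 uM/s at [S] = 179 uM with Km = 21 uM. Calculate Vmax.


Vmax = v * (Km + [S]) / [S]
Vmax = 65 * (21 + 179) / 179
Vmax = 72.6257 uM/s

72.6257 uM/s


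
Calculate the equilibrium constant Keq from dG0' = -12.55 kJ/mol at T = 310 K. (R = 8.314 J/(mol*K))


Keq = exp(-dG0 * 1000 / (R * T))
Keq = exp(-(-12.55) * 1000 / (8.314 * 310))
Keq = 130.2377

130.2377


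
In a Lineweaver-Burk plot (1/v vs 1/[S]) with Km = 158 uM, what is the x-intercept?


x-intercept = -1/Km
= -1/158
= -0.0063 1/uM

-0.0063 1/uM


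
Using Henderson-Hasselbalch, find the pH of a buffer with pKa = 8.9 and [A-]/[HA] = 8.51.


pH = pKa + log10([A-]/[HA])
pH = 8.9 + log10(8.51)
pH = 9.8299

9.8299


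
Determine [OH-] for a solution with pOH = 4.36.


[OH-] = 10^(-pOH)
[OH-] = 10^(-4.36)
[OH-] = 4.365e-05 M

4.365e-05 M


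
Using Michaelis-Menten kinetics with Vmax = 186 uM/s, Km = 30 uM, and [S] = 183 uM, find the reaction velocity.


v = Vmax * [S] / (Km + [S])
v = 186 * 183 / (30 + 183)
v = 159.8028 uM/s

159.8028 uM/s


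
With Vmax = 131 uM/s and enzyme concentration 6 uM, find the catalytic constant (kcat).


kcat = Vmax / [E]t
kcat = 131 / 6
kcat = 21.8333 s^-1

21.8333 s^-1


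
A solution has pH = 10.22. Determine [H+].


[H+] = 10^(-pH)
[H+] = 10^(-10.22)
[H+] = 6.026e-11 M

6.026e-11 M


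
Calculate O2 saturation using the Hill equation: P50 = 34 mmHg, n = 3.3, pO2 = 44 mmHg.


Y = pO2^n / (P50^n + pO2^n)
Y = 44^3.3 / (34^3.3 + 44^3.3)
Y = 70.07%

70.07%


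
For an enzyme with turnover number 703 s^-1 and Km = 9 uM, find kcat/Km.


Catalytic efficiency = kcat / Km
= 703 / 9
= 78.1111 uM^-1*s^-1

78.1111 uM^-1*s^-1


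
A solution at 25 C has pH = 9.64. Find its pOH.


pOH = 14 - pH
pOH = 14 - 9.64
pOH = 4.36

4.36


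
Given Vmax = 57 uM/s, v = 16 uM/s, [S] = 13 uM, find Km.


Km = [S] * (Vmax - v) / v
Km = 13 * (57 - 16) / 16
Km = 33.3125 uM

33.3125 uM


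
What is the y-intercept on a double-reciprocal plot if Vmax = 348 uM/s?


y-intercept = 1/Vmax
= 1/348
= 0.0029 s/uM

0.0029 s/uM


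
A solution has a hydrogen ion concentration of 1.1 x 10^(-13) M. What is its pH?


pH = -log10([H+])
pH = -log10(1.1 x 10^(-13))
pH = 12.9586

12.9586


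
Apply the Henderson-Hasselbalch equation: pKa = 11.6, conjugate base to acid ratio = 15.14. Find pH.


pH = pKa + log10([A-]/[HA])
pH = 11.6 + log10(15.14)
pH = 12.7801

12.7801


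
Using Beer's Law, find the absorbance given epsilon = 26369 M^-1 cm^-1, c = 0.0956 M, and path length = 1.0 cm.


A = epsilon * c * l
A = 26369 * 0.0956 * 1.0
A = 2520.8764

2520.8764


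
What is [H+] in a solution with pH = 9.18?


[H+] = 10^(-pH)
[H+] = 10^(-9.18)
[H+] = 6.607e-10 M

6.607e-10 M


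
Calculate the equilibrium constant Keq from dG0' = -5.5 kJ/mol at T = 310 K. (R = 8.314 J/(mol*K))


Keq = exp(-dG0 * 1000 / (R * T))
Keq = exp(-(-5.5) * 1000 / (8.314 * 310))
Keq = 8.4485

8.4485


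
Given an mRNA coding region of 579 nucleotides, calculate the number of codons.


codons = nucleotides / 3
codons = 579 / 3 = 193

193


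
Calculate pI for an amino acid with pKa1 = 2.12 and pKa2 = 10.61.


pI = (pKa1 + pKa2) / 2
pI = (2.12 + 10.61) / 2
pI = 6.365

6.365


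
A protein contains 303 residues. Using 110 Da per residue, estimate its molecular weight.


MW = n_residues * 110 Da
MW = 303 * 110
MW = 33330 Da

33330 Da


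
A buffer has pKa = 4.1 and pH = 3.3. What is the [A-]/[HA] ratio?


[A-]/[HA] = 10^(pH - pKa)
= 10^(3.3 - 4.1)
= 0.1585

0.1585


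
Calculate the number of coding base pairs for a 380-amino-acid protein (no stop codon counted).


Each amino acid = 1 codon = 3 bp
bp = 380 * 3 = 1140 bp

1140 bp


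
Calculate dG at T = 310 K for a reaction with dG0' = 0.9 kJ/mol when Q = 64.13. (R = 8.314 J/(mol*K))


dG = dG0' + RT * ln(Q) / 1000
dG = 0.9 + 8.314 * 310 * ln(64.13) / 1000
dG = 11.6241 kJ/mol

11.6241 kJ/mol


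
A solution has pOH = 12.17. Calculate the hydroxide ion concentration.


[OH-] = 10^(-pOH)
[OH-] = 10^(-12.17)
[OH-] = 6.761e-13 M

6.761e-13 M


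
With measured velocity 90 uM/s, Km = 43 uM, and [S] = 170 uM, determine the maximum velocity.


Vmax = v * (Km + [S]) / [S]
Vmax = 90 * (43 + 170) / 170
Vmax = 112.7647 uM/s

112.7647 uM/s


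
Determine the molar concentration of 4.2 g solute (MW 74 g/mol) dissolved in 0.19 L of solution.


C = (mass / MW) / volume
C = (4.2 / 74) / 0.19
C = 0.2987 M

0.2987 M


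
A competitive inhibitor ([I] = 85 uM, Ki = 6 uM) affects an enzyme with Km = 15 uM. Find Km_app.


Km_app = Km * (1 + [I]/Ki)
Km_app = 15 * (1 + 85/6)
Km_app = 227.5 uM

227.5 uM


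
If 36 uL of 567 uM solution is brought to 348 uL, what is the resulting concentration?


C2 = C1 * V1 / V2
C2 = 567 * 36 / 348
C2 = 58.6552 uM

58.6552 uM


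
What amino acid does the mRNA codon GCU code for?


Standard genetic code lookup.
Codon GCU -> Ala

Ala


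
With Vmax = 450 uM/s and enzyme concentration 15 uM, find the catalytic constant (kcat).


kcat = Vmax / [E]t
kcat = 450 / 15
kcat = 30.0 s^-1

30.0 s^-1


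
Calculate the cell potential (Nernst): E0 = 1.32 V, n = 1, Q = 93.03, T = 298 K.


E = E0 - (RT/nF) * ln(Q)
E = 1.32 - (8.314 * 298 / (1 * 96485)) * ln(93.03)
E = 1.2036 V

1.2036 V


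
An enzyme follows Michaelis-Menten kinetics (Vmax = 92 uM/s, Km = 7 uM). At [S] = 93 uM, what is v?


v = Vmax * [S] / (Km + [S])
v = 92 * 93 / (7 + 93)
v = 85.56 uM/s

85.56 uM/s


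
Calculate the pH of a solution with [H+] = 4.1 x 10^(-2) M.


pH = -log10([H+])
pH = -log10(4.1 x 10^(-2))
pH = 1.3872

1.3872


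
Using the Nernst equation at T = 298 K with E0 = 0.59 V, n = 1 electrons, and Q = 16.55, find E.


E = E0 - (RT/nF) * ln(Q)
E = 0.59 - (8.314 * 298 / (1 * 96485)) * ln(16.55)
E = 0.5179 V

0.5179 V


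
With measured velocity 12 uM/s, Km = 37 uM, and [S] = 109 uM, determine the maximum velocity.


Vmax = v * (Km + [S]) / [S]
Vmax = 12 * (37 + 109) / 109
Vmax = 16.0734 uM/s

16.0734 uM/s


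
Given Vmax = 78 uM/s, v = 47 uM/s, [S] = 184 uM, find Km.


Km = [S] * (Vmax - v) / v
Km = 184 * (78 - 47) / 47
Km = 121.3617 uM

121.3617 uM


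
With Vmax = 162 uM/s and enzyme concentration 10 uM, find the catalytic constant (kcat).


kcat = Vmax / [E]t
kcat = 162 / 10
kcat = 16.2 s^-1

16.2 s^-1


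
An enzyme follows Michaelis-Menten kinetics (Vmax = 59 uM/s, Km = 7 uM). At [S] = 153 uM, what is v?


v = Vmax * [S] / (Km + [S])
v = 59 * 153 / (7 + 153)
v = 56.4188 uM/s

56.4188 uM/s


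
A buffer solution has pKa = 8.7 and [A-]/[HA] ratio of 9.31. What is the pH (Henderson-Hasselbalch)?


pH = pKa + log10([A-]/[HA])
pH = 8.7 + log10(9.31)
pH = 9.6689

9.6689


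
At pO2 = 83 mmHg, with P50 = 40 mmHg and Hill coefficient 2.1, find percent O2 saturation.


Y = pO2^n / (P50^n + pO2^n)
Y = 83^2.1 / (40^2.1 + 83^2.1)
Y = 82.24%

82.24%


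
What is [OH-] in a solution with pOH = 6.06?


[OH-] = 10^(-pOH)
[OH-] = 10^(-6.06)
[OH-] = 8.710e-07 M

8.710e-07 M


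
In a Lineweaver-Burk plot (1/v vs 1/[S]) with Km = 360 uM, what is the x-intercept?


x-intercept = -1/Km
= -1/360
= -0.0028 1/uM

-0.0028 1/uM


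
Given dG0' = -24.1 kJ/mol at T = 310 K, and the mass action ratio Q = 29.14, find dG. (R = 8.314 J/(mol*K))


dG = dG0' + RT * ln(Q) / 1000
dG = -24.1 + 8.314 * 310 * ln(29.14) / 1000
dG = -15.4089 kJ/mol

-15.4089 kJ/mol


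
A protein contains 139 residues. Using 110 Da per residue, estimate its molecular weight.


MW = n_residues * 110 Da
MW = 139 * 110
MW = 15290 Da

15290 Da


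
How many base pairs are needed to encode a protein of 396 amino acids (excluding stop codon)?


Each amino acid = 1 codon = 3 bp
bp = 396 * 3 = 1188 bp

1188 bp


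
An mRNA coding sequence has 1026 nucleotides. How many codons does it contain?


codons = nucleotides / 3
codons = 1026 / 3 = 342

342


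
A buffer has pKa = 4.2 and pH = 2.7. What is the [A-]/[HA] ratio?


[A-]/[HA] = 10^(pH - pKa)
= 10^(2.7 - 4.2)
= 0.0316

0.0316


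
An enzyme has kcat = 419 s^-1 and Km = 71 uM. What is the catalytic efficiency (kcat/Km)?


Catalytic efficiency = kcat / Km
= 419 / 71
= 5.9014 uM^-1*s^-1

5.9014 uM^-1*s^-1


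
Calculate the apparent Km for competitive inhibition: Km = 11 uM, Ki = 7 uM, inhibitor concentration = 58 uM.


Km_app = Km * (1 + [I]/Ki)
Km_app = 11 * (1 + 58/7)
Km_app = 102.1429 uM

102.1429 uM


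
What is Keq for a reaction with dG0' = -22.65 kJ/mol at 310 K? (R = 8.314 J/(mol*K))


Keq = exp(-dG0 * 1000 / (R * T))
Keq = exp(-(-22.65) * 1000 / (8.314 * 310))
Keq = 6555.9637

6555.9637


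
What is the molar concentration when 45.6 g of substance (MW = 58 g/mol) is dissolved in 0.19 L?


C = (mass / MW) / volume
C = (45.6 / 58) / 0.19
C = 4.1379 M

4.1379 M


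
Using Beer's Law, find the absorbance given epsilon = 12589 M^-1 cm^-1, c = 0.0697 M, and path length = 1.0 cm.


A = epsilon * c * l
A = 12589 * 0.0697 * 1.0
A = 877.4533

877.4533
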